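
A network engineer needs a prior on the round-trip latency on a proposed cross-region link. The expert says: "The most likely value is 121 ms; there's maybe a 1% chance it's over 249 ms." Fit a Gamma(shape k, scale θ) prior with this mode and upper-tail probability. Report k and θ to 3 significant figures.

k ≈ 10.4, θ ≈ 12.9

Gamma(k,θ) with k>1 has mode (k−1)θ, so θ = 121/(k−1).
Need P(X < 249) = 0.99 with θ tied to k this way. Start at k = 2, θ = 121: P(X<249) ≈ 0.609.
Too low — raise k to concentrate. Iterating converges to k ≈ 10.4.
Then θ = 121/(10.4−1) ≈ 12.9.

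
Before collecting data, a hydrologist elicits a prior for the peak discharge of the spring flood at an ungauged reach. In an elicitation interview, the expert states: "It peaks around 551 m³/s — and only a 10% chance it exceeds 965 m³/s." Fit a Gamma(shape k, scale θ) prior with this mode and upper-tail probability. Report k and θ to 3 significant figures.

k ≈ 7.05, θ ≈ 91.1

Gamma(k,θ) with k>1 has mode (k−1)θ, so θ = 551/(k−1).
Need P(X < 965) = 0.9 with θ tied to k this way. Start at k = 2, θ = 551: P(X<965) ≈ 0.523.
Too low — raise k to concentrate. Iterating converges to k ≈ 7.05.
Then θ = 551/(7.05−1) ≈ 91.1.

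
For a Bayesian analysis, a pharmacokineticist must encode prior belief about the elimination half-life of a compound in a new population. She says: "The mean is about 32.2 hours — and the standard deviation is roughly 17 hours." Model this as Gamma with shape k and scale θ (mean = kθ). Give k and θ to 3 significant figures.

k ≈ 3.59, θ ≈ 8.98

For Gamma(k, scale θ): mean = kθ, variance = kθ², so CV = 1/√k.
CV = SD/mean = 17/32.2 = 0.528, hence k = 1/CV² = 3.59.
Then θ = mean/k = 32.2/3.59 = 8.98.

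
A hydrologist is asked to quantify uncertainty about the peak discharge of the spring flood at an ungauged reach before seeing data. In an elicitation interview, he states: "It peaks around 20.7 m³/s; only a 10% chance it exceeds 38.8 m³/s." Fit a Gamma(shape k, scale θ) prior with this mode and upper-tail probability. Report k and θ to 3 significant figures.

Gamma(k,θ) with k>1 has mode (k−1)θ, so θ = 20.7/(k−1).
Need P(X < 38.8) = 0.9 with θ tied to k this way. Start at k = 2, θ = 20.7: P(X<38.8) ≈ 0.559.
Too low — raise k to concentrate. Iterating converges to k ≈ 5.84.
Then θ = 20.7/(5.84−1) ≈ 4.28.

k ≈ 5.84, θ ≈ 4.28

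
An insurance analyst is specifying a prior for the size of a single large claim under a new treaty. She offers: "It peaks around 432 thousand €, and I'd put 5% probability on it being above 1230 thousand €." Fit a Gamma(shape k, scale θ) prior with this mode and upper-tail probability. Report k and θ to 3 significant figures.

Gamma(k,θ) with k>1 has mode (k−1)θ, so θ = 432/(k−1).
Need P(X < 1230) = 0.95 with θ tied to k this way. Start at k = 2, θ = 432: P(X<1230) ≈ 0.777.
Too low — raise k to concentrate. Iterating converges to k ≈ 3.44.
Then θ = 432/(3.44−1) ≈ 177.

k ≈ 3.44, θ ≈ 177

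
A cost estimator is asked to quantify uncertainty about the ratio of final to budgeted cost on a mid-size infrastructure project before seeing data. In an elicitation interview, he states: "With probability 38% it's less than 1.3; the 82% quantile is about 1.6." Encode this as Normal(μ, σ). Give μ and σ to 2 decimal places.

The p-quantile of Normal(μ,σ) is μ + z_p·σ, with z_{0.38} = -0.3055 and z_{0.82} = 0.9154.
Eliminate σ: μ = (z₂·x₁ − z₁·x₂)/(z₂ − z₁) = (0.9154·1.3 − (-0.3055)·1.6)/1.221 = 1.38.
Then σ = (x₂ − x₁)/(z₂ − z₁) = (1.6 − 1.3)/1.221 = 0.25.

μ = 1.38, σ = 0.25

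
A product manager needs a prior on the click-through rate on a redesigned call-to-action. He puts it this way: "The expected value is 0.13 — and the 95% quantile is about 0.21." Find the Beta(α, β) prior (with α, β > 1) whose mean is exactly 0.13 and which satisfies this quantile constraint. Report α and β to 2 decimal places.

α ≈ 7.31, β ≈ 48.90

With mean 0.13 fixed, write α = 0.13s, β = 0.87s where s = α+β.
Need P(θ < 0.21) = 0.95 under Beta(0.13s, 0.87s). Normal approximation: (q−m)/√(m(1−m)/s) ≈ z_{0.95} = 1.64, so s ≈ 0.13·0.87·(1.64)²/(0.21−0.13)² = 47.8.
At s = 47.8: P(θ<0.21) ≈ 0.937. Adjusting to match 0.95 gives s ≈ 56.20.
So α = 0.13·56.20 ≈ 7.31, β = 0.87·56.20 ≈ 48.90.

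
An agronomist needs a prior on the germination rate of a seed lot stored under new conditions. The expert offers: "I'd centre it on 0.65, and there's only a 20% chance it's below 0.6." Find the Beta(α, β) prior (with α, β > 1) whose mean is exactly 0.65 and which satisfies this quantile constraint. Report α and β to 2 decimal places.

With mean 0.65 fixed, write α = 0.65s, β = 0.35s where s = α+β.
Need P(θ < 0.6) = 0.2 under Beta(0.65s, 0.35s). Normal approximation: (q−m)/√(m(1−m)/s) ≈ z_{0.2} = -0.842, so s ≈ 0.65·0.35·(-0.842)²/(0.6−0.65)² = 64.5.
At s = 64.5: P(θ<0.6) ≈ 0.198. Adjusting to match 0.2 gives s ≈ 63.31.
So α = 0.65·63.31 ≈ 41.15, β = 0.35·63.31 ≈ 22.16.

α ≈ 41.15, β ≈ 22.16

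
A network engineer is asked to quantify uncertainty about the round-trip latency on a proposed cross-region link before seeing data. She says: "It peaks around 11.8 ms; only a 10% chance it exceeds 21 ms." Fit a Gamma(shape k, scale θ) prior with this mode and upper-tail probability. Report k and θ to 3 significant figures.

Gamma(k,θ) with k>1 has mode (k−1)θ, so θ = 11.8/(k−1).
Need P(X < 21) = 0.9 with θ tied to k this way. Start at k = 2, θ = 11.8: P(X<21) ≈ 0.531.
Too low — raise k to concentrate. Iterating converges to k ≈ 6.72.
Then θ = 11.8/(6.72−1) ≈ 2.06.

k ≈ 6.72, θ ≈ 2.06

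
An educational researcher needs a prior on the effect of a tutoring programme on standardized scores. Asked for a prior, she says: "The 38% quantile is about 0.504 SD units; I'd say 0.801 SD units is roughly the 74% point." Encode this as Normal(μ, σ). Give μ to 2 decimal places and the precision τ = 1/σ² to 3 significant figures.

The p-quantile of Normal(μ,σ) is μ + z_p·σ, with z_{0.38} = -0.3055 and z_{0.74} = 0.6433.
Eliminate σ: μ = (z₂·x₁ − z₁·x₂)/(z₂ − z₁) = (0.6433·0.504 − (-0.3055)·0.801)/0.9488 = 0.60.
Then σ = (x₂ − x₁)/(z₂ − z₁) = (0.801 − 0.504)/0.9488 = 0.31.
Precision τ = 1/σ² = 1/0.313² = 10.2.

μ = 0.60, τ = 10.2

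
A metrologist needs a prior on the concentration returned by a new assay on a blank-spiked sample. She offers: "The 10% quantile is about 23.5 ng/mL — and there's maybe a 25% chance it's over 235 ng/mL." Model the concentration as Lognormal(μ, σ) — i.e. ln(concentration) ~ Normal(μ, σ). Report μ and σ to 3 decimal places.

μ ≈ 4.666, σ ≈ 1.177

If T ~ Lognormal(μ,σ) then ln T ~ Normal(μ,σ), so the p-quantile of ln T is μ + z_p·σ.
ln(23.5) = 3.157 and ln(235) = 5.46; z_{0.1} = -1.282, z_{0.75} = 0.6745.
σ = (5.46 − 3.157)/(0.6745 − (-1.282)) = 1.177.
μ = 3.157 − (-1.282)·1.177 = 4.666.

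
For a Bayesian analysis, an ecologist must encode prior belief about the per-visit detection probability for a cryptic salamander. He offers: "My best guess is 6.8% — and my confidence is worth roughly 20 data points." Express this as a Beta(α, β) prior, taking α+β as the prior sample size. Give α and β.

Under the effective-sample-size interpretation, Beta(α, β) has prior mean α/(α+β) and prior sample size α+β.
So α+β = 20 and α/(α+β) = 0.068, giving α = 0.068·20 = 1.36 and β = 20 − 1.36 = 18.64.

α = 1.36, β = 18.64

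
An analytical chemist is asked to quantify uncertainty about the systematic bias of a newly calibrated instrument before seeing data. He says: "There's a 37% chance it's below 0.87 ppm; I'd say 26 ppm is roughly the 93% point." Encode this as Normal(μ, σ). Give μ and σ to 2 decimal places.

The p-quantile of Normal(μ,σ) is μ + z_p·σ, with z_{0.37} = -0.3319 and z_{0.93} = 1.476.
Eliminate σ: μ = (z₂·x₁ − z₁·x₂)/(z₂ − z₁) = (1.476·0.87 − (-0.3319)·26)/1.808 = 5.48.
Then σ = (x₂ − x₁)/(z₂ − z₁) = (26 − 0.87)/1.808 = 13.90.

μ = 5.48, σ = 13.90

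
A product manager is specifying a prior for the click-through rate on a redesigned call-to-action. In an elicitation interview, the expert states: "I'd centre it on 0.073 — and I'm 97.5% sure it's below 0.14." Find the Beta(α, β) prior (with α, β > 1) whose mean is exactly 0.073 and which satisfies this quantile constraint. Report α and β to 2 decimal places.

With mean 0.073 fixed, write α = 0.073s, β = 0.927s where s = α+β.
Need P(θ < 0.14) = 0.975 under Beta(0.073s, 0.927s). Normal approximation: (q−m)/√(m(1−m)/s) ≈ z_{0.975} = 1.96, so s ≈ 0.073·0.927·(1.96)²/(0.14−0.073)² = 57.9.
At s = 57.9: P(θ<0.14) ≈ 0.958. Adjusting to match 0.975 gives s ≈ 77.61.
So α = 0.073·77.61 ≈ 5.67, β = 0.927·77.61 ≈ 71.94.

α ≈ 5.67, β ≈ 71.94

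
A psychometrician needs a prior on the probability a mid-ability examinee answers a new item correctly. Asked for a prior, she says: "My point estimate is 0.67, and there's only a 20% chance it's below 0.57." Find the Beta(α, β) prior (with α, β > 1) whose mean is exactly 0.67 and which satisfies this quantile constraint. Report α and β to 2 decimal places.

With mean 0.67 fixed, write α = 0.67s, β = 0.33s where s = α+β.
Need P(θ < 0.57) = 0.2 under Beta(0.67s, 0.33s). Normal approximation: (q−m)/√(m(1−m)/s) ≈ z_{0.2} = -0.842, so s ≈ 0.67·0.33·(-0.842)²/(0.57−0.67)² = 15.7.
At s = 15.7: P(θ<0.57) ≈ 0.195. Adjusting to match 0.2 gives s ≈ 15.00.
So α = 0.67·15.00 ≈ 10.05, β = 0.33·15.00 ≈ 4.95.

α ≈ 10.05, β ≈ 4.95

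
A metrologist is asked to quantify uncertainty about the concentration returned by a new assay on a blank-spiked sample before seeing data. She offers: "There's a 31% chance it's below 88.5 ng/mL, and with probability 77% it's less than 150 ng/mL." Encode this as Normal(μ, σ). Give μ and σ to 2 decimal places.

The p-quantile of Normal(μ,σ) is μ + z_p·σ, with z_{0.31} = -0.4959 and z_{0.77} = 0.7388.
Eliminate σ: μ = (z₂·x₁ − z₁·x₂)/(z₂ − z₁) = (0.7388·88.5 − (-0.4959)·150)/1.235 = 113.20.
Then σ = (x₂ − x₁)/(z₂ − z₁) = (150 − 88.5)/1.235 = 49.81.

μ = 113.20, σ = 49.81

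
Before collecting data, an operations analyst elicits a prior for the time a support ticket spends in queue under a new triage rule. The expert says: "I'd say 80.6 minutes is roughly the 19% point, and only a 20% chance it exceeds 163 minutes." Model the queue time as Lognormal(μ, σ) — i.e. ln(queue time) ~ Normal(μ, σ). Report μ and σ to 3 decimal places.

If T ~ Lognormal(μ,σ) then ln T ~ Normal(μ,σ), so the p-quantile of ln T is μ + z_p·σ.
ln(80.6) = 4.389 and ln(163) = 5.094; z_{0.19} = -0.8779, z_{0.8} = 0.8416.
σ = (5.094 − 4.389)/(0.8416 − (-0.8779)) = 0.410.
μ = 4.389 − (-0.8779)·0.410 = 4.749.

μ ≈ 4.749, σ ≈ 0.410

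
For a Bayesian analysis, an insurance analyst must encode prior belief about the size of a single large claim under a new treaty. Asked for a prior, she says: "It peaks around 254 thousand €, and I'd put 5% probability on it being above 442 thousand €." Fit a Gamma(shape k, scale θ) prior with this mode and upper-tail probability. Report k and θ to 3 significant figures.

Gamma(k,θ) with k>1 has mode (k−1)θ, so θ = 254/(k−1).
Need P(X < 442) = 0.95 with θ tied to k this way. Start at k = 2, θ = 254: P(X<442) ≈ 0.519.
Too low — raise k to concentrate. Iterating converges to k ≈ 10.1.
Then θ = 254/(10.1−1) ≈ 27.9.

k ≈ 10.1, θ ≈ 27.9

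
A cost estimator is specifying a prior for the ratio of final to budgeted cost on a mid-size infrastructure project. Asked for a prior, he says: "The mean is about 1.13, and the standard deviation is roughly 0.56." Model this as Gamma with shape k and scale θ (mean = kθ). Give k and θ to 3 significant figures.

k ≈ 4.07, θ ≈ 0.278

For Gamma(k, scale θ): mean = kθ, variance = kθ², so CV = 1/√k.
CV = SD/mean = 0.56/1.13 = 0.4956, hence k = 1/CV² = 4.07.
Then θ = mean/k = 1.13/4.07 = 0.278.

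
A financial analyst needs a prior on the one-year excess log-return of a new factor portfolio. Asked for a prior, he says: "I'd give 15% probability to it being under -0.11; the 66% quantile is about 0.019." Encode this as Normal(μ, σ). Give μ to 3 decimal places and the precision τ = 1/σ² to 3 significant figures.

μ = -0.018, τ = 126

For Normal(μ,σ), the p-quantile is μ + z_p·σ. Here z_{0.15} = -1.036, z_{0.66} = 0.4125.
So -0.11 = μ − 1.036σ and 0.019 = μ + 0.4125σ.
Subtracting: σ = (0.019 − -0.11)/(0.4125 − (-1.036)) = 0.089.
Then μ = -0.11 − (-1.036)·0.089 = -0.018.
Precision τ = 1/σ² = 1/0.08903² = 126.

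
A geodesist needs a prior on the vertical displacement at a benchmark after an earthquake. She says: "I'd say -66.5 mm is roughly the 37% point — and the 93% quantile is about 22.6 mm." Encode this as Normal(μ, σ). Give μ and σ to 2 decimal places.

μ = -50.14, σ = 49.29

The p-quantile of Normal(μ,σ) is μ + z_p·σ, with z_{0.37} = -0.3319 and z_{0.93} = 1.476.
Eliminate σ: μ = (z₂·x₁ − z₁·x₂)/(z₂ − z₁) = (1.476·-66.5 − (-0.3319)·22.6)/1.808 = -50.14.
Then σ = (x₂ − x₁)/(z₂ − z₁) = (22.6 − -66.5)/1.808 = 49.29.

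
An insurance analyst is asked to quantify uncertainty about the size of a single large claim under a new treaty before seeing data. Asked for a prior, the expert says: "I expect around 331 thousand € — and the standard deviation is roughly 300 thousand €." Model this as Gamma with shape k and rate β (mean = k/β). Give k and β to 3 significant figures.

For Gamma(k, rate β): mean = k/β, variance = k/β², so CV = 1/√k.
CV = SD/mean = 300/331 = 0.9063, hence k = 1/CV² = 1.22.
Then β = k/mean = 1.22/331 = 0.00368.

k ≈ 1.22, β ≈ 0.00368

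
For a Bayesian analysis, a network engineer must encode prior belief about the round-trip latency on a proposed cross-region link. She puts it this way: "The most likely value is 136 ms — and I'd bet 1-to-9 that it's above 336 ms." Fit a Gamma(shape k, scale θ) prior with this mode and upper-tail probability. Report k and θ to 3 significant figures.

k ≈ 3.35, θ ≈ 57.9

Gamma(k,θ) with k>1 has mode (k−1)θ, so θ = 136/(k−1).
Need P(X < 336) = 0.9 with θ tied to k this way. Start at k = 2, θ = 136: P(X<336) ≈ 0.707.
Too low — raise k to concentrate. Iterating converges to k ≈ 3.35.
Then θ = 136/(3.35−1) ≈ 57.9.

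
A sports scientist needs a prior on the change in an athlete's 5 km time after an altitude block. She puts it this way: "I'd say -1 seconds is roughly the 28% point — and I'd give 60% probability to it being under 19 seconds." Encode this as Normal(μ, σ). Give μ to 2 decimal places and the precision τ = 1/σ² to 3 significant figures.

For Normal(μ,σ), the p-quantile is μ + z_p·σ. Here z_{0.28} = -0.5828, z_{0.6} = 0.2533.
So -1 = μ − 0.5828σ and 19 = μ + 0.2533σ.
Subtracting: σ = (19 − -1)/(0.2533 − (-0.5828)) = 23.92.
Then μ = -1 − (-0.5828)·23.92 = 12.94.
Precision τ = 1/σ² = 1/23.92² = 0.00175.

μ = 12.94, τ = 0.00175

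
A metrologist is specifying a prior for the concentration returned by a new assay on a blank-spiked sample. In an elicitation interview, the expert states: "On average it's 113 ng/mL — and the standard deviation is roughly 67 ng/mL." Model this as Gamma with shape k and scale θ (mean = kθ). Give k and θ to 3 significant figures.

k ≈ 2.84, θ ≈ 39.7

For Gamma(k, scale θ): mean = kθ, variance = kθ², so CV = 1/√k.
CV = SD/mean = 67/113 = 0.5929, hence k = 1/CV² = 2.84.
Then θ = mean/k = 113/2.84 = 39.7.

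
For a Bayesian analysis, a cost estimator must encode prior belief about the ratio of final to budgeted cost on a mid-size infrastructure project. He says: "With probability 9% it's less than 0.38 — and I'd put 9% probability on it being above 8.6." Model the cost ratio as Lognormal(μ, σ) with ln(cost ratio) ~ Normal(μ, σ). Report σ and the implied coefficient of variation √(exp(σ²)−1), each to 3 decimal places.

If T ~ Lognormal(μ,σ) then ln T ~ Normal(μ,σ), so the p-quantile of ln T is μ + z_p·σ.
ln(0.38) = -0.9676 and ln(8.6) = 2.152; z_{0.09} = -1.341, z_{0.91} = 1.341.
σ = (2.152 − -0.9676)/(1.341 − (-1.341)) = 1.163.
μ = -0.9676 − (-1.341)·1.163 = 0.592.
CV = √(exp(σ²)−1) = √(exp(1.3532)−1) = 1.694.

σ ≈ 1.163, CV ≈ 1.694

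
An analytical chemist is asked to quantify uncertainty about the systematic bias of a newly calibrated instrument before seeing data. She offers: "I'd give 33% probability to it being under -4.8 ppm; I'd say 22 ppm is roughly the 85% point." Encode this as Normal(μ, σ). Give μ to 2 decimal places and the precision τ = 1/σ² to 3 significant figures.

The p-quantile of Normal(μ,σ) is μ + z_p·σ, with z_{0.33} = -0.4399 and z_{0.85} = 1.036.
Eliminate σ: μ = (z₂·x₁ − z₁·x₂)/(z₂ − z₁) = (1.036·-4.8 − (-0.4399)·22)/1.476 = 3.19.
Then σ = (x₂ − x₁)/(z₂ − z₁) = (22 − -4.8)/1.476 = 18.15.
Precision τ = 1/σ² = 1/18.15² = 0.00303.

μ = 3.19, τ = 0.00303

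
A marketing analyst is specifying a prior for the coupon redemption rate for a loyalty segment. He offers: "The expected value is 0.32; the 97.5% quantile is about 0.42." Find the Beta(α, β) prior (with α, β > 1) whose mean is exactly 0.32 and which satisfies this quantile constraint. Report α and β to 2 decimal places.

α ≈ 28.43, β ≈ 60.42

With mean 0.32 fixed, write α = 0.32s, β = 0.68s where s = α+β.
Need P(θ < 0.42) = 0.975 under Beta(0.32s, 0.68s). Normal approximation: (q−m)/√(m(1−m)/s) ≈ z_{0.975} = 1.96, so s ≈ 0.32·0.68·(1.96)²/(0.42−0.32)² = 83.6.
At s = 83.6: P(θ<0.42) ≈ 0.971. Adjusting to match 0.975 gives s ≈ 88.85.
So α = 0.32·88.85 ≈ 28.43, β = 0.68·88.85 ≈ 60.42.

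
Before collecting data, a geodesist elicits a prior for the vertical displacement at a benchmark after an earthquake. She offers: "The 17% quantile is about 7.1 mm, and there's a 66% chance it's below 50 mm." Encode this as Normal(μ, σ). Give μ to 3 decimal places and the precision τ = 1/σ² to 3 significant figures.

μ = 37.052, τ = 0.00101

For Normal(μ,σ), the p-quantile is μ + z_p·σ. Here z_{0.17} = -0.9542, z_{0.66} = 0.4125.
So 7.1 = μ − 0.9542σ and 50 = μ + 0.4125σ.
Subtracting: σ = (50 − 7.1)/(0.4125 − (-0.9542)) = 31.391.
Then μ = 7.1 − (-0.9542)·31.391 = 37.052.
Precision τ = 1/σ² = 1/31.39² = 0.00101.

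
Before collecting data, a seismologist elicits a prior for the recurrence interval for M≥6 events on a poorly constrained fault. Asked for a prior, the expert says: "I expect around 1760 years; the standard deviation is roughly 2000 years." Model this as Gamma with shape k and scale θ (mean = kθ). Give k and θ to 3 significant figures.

k ≈ 0.774, θ ≈ 2270

For Gamma(k, scale θ): mean = kθ, variance = kθ², so CV = 1/√k.
CV = SD/mean = 2000/1760 = 1.136, hence k = 1/CV² = 0.774.
Then θ = mean/k = 1760/0.774 = 2270.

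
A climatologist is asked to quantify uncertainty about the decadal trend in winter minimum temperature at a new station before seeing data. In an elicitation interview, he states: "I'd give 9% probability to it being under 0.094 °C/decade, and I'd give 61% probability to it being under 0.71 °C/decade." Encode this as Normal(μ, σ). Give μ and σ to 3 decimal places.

The p-quantile of Normal(μ,σ) is μ + z_p·σ, with z_{0.09} = -1.341 and z_{0.61} = 0.2793.
Eliminate σ: μ = (z₂·x₁ − z₁·x₂)/(z₂ − z₁) = (0.2793·0.094 − (-1.341)·0.71)/1.62 = 0.604.
Then σ = (x₂ − x₁)/(z₂ − z₁) = (0.71 − 0.094)/1.62 = 0.380.

μ = 0.604, σ = 0.380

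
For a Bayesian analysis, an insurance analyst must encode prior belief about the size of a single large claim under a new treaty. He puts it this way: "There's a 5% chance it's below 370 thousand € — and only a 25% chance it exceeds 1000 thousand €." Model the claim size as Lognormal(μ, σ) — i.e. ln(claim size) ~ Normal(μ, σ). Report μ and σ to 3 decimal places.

μ ≈ 6.619, σ ≈ 0.429

If T ~ Lognormal(μ,σ) then ln T ~ Normal(μ,σ), so the p-quantile of ln T is μ + z_p·σ.
ln(370) = 5.914 and ln(1000) = 6.908; z_{0.05} = -1.645, z_{0.75} = 0.6745.
σ = (6.908 − 5.914)/(0.6745 − (-1.645)) = 0.429.
μ = 5.914 − (-1.645)·0.429 = 6.619.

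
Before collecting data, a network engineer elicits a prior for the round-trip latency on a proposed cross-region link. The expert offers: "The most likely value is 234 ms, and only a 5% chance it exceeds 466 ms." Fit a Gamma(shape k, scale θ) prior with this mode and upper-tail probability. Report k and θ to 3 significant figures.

Gamma(k,θ) with k>1 has mode (k−1)θ, so θ = 234/(k−1).
Need P(X < 466) = 0.95 with θ tied to k this way. Start at k = 2, θ = 234: P(X<466) ≈ 0.592.
Too low — raise k to concentrate. Iterating converges to k ≈ 6.84.
Then θ = 234/(6.84−1) ≈ 40.1.

k ≈ 6.84, θ ≈ 40.1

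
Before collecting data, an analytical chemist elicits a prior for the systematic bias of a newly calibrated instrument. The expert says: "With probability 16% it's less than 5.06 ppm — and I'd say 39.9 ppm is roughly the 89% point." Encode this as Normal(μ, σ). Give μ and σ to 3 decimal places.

For Normal(μ,σ), the p-quantile is μ + z_p·σ. Here z_{0.16} = -0.9945, z_{0.89} = 1.227.
So 5.06 = μ − 0.9945σ and 39.9 = μ + 1.227σ.
Subtracting: σ = (39.9 − 5.06)/(1.227 − (-0.9945)) = 15.687.
Then μ = 5.06 − (-0.9945)·15.687 = 20.660.

μ = 20.660, σ = 15.687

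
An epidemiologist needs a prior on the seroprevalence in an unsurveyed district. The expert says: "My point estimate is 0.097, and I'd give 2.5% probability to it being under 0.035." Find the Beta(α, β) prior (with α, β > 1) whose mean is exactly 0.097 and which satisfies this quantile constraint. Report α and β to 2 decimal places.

α ≈ 5.48, β ≈ 51.01

With mean 0.097 fixed, write α = 0.097s, β = 0.903s where s = α+β.
Need P(θ < 0.035) = 0.025 under Beta(0.097s, 0.903s). Normal approximation: (q−m)/√(m(1−m)/s) ≈ z_{0.025} = -1.96, so s ≈ 0.097·0.903·(-1.96)²/(0.035−0.097)² = 87.5.
At s = 87.5: P(θ<0.035) ≈ 0.006. Adjusting to match 0.025 gives s ≈ 56.49.
So α = 0.097·56.49 ≈ 5.48, β = 0.903·56.49 ≈ 51.01.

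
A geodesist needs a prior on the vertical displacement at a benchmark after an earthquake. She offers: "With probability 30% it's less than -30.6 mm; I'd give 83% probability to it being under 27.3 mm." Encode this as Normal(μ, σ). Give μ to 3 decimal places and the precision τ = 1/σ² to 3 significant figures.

μ = -10.065, τ = 0.000652

For Normal(μ,σ), the p-quantile is μ + z_p·σ. Here z_{0.3} = -0.5244, z_{0.83} = 0.9542.
So -30.6 = μ − 0.5244σ and 27.3 = μ + 0.9542σ.
Subtracting: σ = (27.3 − -30.6)/(0.9542 − (-0.5244)) = 39.160.
Then μ = -30.6 − (-0.5244)·39.160 = -10.065.
Precision τ = 1/σ² = 1/39.16² = 0.000652.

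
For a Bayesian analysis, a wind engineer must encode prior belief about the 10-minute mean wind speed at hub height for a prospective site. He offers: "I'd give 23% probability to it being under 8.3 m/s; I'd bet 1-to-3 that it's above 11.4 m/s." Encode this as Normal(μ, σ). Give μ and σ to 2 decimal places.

μ = 9.92, σ = 2.19

For Normal(μ,σ), the p-quantile is μ + z_p·σ. Here z_{0.23} = -0.7388, z_{0.75} = 0.6745.
So 8.3 = μ − 0.7388σ and 11.4 = μ + 0.6745σ.
Subtracting: σ = (11.4 − 8.3)/(0.6745 − (-0.7388)) = 2.19.
Then μ = 8.3 − (-0.7388)·2.19 = 9.92.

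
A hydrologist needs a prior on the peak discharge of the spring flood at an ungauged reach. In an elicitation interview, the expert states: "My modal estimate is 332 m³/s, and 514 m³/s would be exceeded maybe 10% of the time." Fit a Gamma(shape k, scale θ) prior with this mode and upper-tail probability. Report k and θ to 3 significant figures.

Gamma(k,θ) with k>1 has mode (k−1)θ, so θ = 332/(k−1).
Need P(X < 514) = 0.9 with θ tied to k this way. Start at k = 2, θ = 332: P(X<514) ≈ 0.458.
Too low — raise k to concentrate. Iterating converges to k ≈ 10.8.
Then θ = 332/(10.8−1) ≈ 33.9.

k ≈ 10.8, θ ≈ 33.9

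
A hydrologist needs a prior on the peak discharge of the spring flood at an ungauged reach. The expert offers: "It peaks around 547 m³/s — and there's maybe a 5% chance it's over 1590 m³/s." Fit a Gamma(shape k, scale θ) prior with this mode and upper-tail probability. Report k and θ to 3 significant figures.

k ≈ 3.34, θ ≈ 234

Gamma(k,θ) with k>1 has mode (k−1)θ, so θ = 547/(k−1).
Need P(X < 1590) = 0.95 with θ tied to k this way. Start at k = 2, θ = 547: P(X<1590) ≈ 0.786.
Too low — raise k to concentrate. Iterating converges to k ≈ 3.34.
Then θ = 547/(3.34−1) ≈ 234.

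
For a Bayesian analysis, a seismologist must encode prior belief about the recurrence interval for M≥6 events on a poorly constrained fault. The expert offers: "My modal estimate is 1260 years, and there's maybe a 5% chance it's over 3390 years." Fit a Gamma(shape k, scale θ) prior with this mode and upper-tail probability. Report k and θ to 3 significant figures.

k ≈ 3.75, θ ≈ 459

Gamma(k,θ) with k>1 has mode (k−1)θ, so θ = 1260/(k−1).
Need P(X < 3390) = 0.95 with θ tied to k this way. Start at k = 2, θ = 1260: P(X<3390) ≈ 0.750.
Too low — raise k to concentrate. Iterating converges to k ≈ 3.75.
Then θ = 1260/(3.75−1) ≈ 459.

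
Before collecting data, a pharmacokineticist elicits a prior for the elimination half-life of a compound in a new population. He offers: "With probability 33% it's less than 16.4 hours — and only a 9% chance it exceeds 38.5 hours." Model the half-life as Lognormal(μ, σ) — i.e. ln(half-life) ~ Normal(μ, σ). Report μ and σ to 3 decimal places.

μ ≈ 3.008, σ ≈ 0.479

If T ~ Lognormal(μ,σ) then ln T ~ Normal(μ,σ), so the p-quantile of ln T is μ + z_p·σ.
ln(16.4) = 2.797 and ln(38.5) = 3.651; z_{0.33} = -0.4399, z_{0.91} = 1.341.
σ = (3.651 − 2.797)/(1.341 − (-0.4399)) = 0.479.
μ = 2.797 − (-0.4399)·0.479 = 3.008.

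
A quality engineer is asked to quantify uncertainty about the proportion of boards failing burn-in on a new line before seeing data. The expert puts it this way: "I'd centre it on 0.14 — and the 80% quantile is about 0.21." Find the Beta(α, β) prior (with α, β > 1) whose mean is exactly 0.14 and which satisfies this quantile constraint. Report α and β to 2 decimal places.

With mean 0.14 fixed, write α = 0.14s, β = 0.86s where s = α+β.
Need P(θ < 0.21) = 0.8 under Beta(0.14s, 0.86s). Normal approximation: (q−m)/√(m(1−m)/s) ≈ z_{0.8} = 0.842, so s ≈ 0.14·0.86·(0.842)²/(0.21−0.14)² = 17.4.
At s = 17.4: P(θ<0.21) ≈ 0.817. Adjusting to match 0.8 gives s ≈ 13.84.
So α = 0.14·13.84 ≈ 1.94, β = 0.86·13.84 ≈ 11.90.

α ≈ 1.94, β ≈ 11.90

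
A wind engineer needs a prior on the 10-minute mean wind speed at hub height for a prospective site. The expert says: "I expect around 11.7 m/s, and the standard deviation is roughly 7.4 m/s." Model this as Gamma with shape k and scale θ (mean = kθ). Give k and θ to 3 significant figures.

For Gamma(k, scale θ): mean = kθ, variance = kθ², so CV = 1/√k.
CV = SD/mean = 7.4/11.7 = 0.6325, hence k = 1/CV² = 2.5.
Then θ = mean/k = 11.7/2.5 = 4.68.

k ≈ 2.5, θ ≈ 4.68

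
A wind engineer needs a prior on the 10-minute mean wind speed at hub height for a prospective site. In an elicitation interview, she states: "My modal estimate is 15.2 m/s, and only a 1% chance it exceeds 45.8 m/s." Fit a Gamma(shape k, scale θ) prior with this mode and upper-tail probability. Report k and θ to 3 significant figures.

k ≈ 4.7, θ ≈ 4.11

Gamma(k,θ) with k>1 has mode (k−1)θ, so θ = 15.2/(k−1).
Need P(X < 45.8) = 0.99 with θ tied to k this way. Start at k = 2, θ = 15.2: P(X<45.8) ≈ 0.803.
Too low — raise k to concentrate. Iterating converges to k ≈ 4.7.
Then θ = 15.2/(4.7−1) ≈ 4.11.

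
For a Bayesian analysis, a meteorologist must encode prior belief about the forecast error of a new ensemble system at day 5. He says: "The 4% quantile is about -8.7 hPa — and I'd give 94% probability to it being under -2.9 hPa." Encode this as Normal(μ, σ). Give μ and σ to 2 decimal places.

For Normal(μ,σ), the p-quantile is μ + z_p·σ. Here z_{0.04} = -1.751, z_{0.94} = 1.555.
So -8.7 = μ − 1.751σ and -2.9 = μ + 1.555σ.
Subtracting: σ = (-2.9 − -8.7)/(1.555 − (-1.751)) = 1.75.
Then μ = -8.7 − (-1.751)·1.75 = -5.63.

μ = -5.63, σ = 1.75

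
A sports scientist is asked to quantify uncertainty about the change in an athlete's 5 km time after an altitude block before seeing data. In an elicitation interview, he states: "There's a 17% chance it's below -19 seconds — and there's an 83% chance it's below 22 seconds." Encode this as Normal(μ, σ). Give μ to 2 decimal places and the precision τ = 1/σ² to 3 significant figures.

μ = 1.50, τ = 0.00217

For Normal(μ,σ), the p-quantile is μ + z_p·σ. Here z_{0.17} = -0.9542, z_{0.83} = 0.9542.
So -19 = μ − 0.9542σ and 22 = μ + 0.9542σ.
Subtracting: σ = (22 − -19)/(0.9542 − (-0.9542)) = 21.48.
Then μ = -19 − (-0.9542)·21.48 = 1.50.
Precision τ = 1/σ² = 1/21.48² = 0.00217.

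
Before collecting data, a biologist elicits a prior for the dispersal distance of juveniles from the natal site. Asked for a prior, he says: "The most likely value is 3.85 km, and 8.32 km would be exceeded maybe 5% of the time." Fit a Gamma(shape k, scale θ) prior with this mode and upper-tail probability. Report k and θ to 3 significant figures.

Gamma(k,θ) with k>1 has mode (k−1)θ, so θ = 3.85/(k−1).
Need P(X < 8.32) = 0.95 with θ tied to k this way. Start at k = 2, θ = 3.85: P(X<8.32) ≈ 0.636.
Too low — raise k to concentrate. Iterating converges to k ≈ 5.64.
Then θ = 3.85/(5.64−1) ≈ 0.83.

k ≈ 5.64, θ ≈ 0.83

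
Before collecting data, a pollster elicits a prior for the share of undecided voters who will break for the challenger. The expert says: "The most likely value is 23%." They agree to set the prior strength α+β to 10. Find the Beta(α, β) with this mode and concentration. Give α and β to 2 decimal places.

For α,β > 1 the Beta mode is (α−1)/(α+β−2). With α+β = 10, the mode is (α−1)/8.
Set (α−1)/8 = 0.23 → α = 1 + 0.23·8 = 2.84.
β = 10 − α = 7.16.

α = 2.84, β = 7.16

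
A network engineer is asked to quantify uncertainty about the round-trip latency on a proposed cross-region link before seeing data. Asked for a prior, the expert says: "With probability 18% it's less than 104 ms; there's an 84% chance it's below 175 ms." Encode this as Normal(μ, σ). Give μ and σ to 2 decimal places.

For Normal(μ,σ), the p-quantile is μ + z_p·σ. Here z_{0.18} = -0.9154, z_{0.84} = 0.9945.
So 104 = μ − 0.9154σ and 175 = μ + 0.9945σ.
Subtracting: σ = (175 − 104)/(0.9945 − (-0.9154)) = 37.18.
Then μ = 104 − (-0.9154)·37.18 = 138.03.

μ = 138.03, σ = 37.18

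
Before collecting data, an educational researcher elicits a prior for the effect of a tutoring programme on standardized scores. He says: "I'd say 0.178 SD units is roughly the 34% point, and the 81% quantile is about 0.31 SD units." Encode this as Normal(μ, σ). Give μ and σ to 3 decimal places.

μ = 0.220, σ = 0.102

For Normal(μ,σ), the p-quantile is μ + z_p·σ. Here z_{0.34} = -0.4125, z_{0.81} = 0.8779.
So 0.178 = μ − 0.4125σ and 0.31 = μ + 0.8779σ.
Subtracting: σ = (0.31 − 0.178)/(0.8779 − (-0.4125)) = 0.102.
Then μ = 0.178 − (-0.4125)·0.102 = 0.220.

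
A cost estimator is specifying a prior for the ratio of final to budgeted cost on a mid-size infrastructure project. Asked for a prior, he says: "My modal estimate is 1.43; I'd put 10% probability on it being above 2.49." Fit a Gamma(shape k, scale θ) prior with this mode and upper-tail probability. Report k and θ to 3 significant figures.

k ≈ 7.17, θ ≈ 0.232

Gamma(k,θ) with k>1 has mode (k−1)θ, so θ = 1.43/(k−1).
Need P(X < 2.49) = 0.9 with θ tied to k this way. Start at k = 2, θ = 1.43: P(X<2.49) ≈ 0.519.
Too low — raise k to concentrate. Iterating converges to k ≈ 7.17.
Then θ = 1.43/(7.17−1) ≈ 0.232.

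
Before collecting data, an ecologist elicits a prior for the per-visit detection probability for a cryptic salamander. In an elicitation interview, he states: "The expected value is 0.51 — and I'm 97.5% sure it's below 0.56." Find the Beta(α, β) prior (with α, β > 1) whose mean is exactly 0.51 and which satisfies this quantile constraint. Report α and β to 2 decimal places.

With mean 0.51 fixed, write α = 0.51s, β = 0.49s where s = α+β.
Need P(θ < 0.56) = 0.975 under Beta(0.51s, 0.49s). Normal approximation: (q−m)/√(m(1−m)/s) ≈ z_{0.975} = 1.96, so s ≈ 0.51·0.49·(1.96)²/(0.56−0.51)² = 384.0.
At s = 384.0: P(θ<0.56) ≈ 0.975. Adjusting to match 0.975 gives s ≈ 381.81.
So α = 0.51·381.81 ≈ 194.72, β = 0.49·381.81 ≈ 187.09.

α ≈ 194.72, β ≈ 187.09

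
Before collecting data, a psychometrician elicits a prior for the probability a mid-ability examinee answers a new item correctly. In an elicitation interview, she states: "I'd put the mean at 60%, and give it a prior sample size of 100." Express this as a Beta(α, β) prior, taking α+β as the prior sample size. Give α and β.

α = 60, β = 40

Under the effective-sample-size interpretation, Beta(α, β) has prior mean α/(α+β) and prior sample size α+β.
So α+β = 100 and α/(α+β) = 0.6, giving α = 0.6·100 = 60 and β = 100 − 60 = 40.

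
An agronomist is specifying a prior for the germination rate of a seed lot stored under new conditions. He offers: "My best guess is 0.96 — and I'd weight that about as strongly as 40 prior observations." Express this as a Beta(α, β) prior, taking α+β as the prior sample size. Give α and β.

Under the effective-sample-size interpretation, Beta(α, β) has prior mean α/(α+β) and prior sample size α+β.
So α+β = 40 and α/(α+β) = 0.96, giving α = 0.96·40 = 38.4 and β = 40 − 38.4 = 1.6.

α = 38.4, β = 1.6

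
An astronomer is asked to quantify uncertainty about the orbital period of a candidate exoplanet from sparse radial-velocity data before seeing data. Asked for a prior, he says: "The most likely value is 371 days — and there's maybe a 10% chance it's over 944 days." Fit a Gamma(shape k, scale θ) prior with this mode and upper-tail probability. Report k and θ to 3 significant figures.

Gamma(k,θ) with k>1 has mode (k−1)θ, so θ = 371/(k−1).
Need P(X < 944) = 0.9 with θ tied to k this way. Start at k = 2, θ = 371: P(X<944) ≈ 0.722.
Too low — raise k to concentrate. Iterating converges to k ≈ 3.2.
Then θ = 371/(3.2−1) ≈ 169.

k ≈ 3.2, θ ≈ 169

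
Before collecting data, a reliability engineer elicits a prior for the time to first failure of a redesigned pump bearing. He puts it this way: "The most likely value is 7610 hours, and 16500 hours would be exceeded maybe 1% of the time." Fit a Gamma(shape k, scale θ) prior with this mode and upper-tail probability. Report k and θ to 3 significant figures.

k ≈ 9.07, θ ≈ 943

Gamma(k,θ) with k>1 has mode (k−1)θ, so θ = 7610/(k−1).
Need P(X < 16500) = 0.99 with θ tied to k this way. Start at k = 2, θ = 7610: P(X<16500) ≈ 0.638.
Too low — raise k to concentrate. Iterating converges to k ≈ 9.07.
Then θ = 7610/(9.07−1) ≈ 943.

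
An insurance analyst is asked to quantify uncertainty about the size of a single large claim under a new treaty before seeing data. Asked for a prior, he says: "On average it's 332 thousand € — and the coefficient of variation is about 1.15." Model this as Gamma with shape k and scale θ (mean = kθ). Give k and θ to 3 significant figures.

For Gamma(k, scale θ): mean = kθ, variance = kθ², so CV = 1/√k.
CV = 1.15, hence k = 1/CV² = 0.756.
Then θ = mean/k = 332/0.756 = 439.

k ≈ 0.756, θ ≈ 439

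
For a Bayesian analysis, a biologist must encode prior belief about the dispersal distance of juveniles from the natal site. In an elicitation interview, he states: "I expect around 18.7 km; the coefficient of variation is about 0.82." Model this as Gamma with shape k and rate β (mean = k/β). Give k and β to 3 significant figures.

k ≈ 1.49, β ≈ 0.0795

For Gamma(k, rate β): mean = k/β, variance = k/β², so CV = 1/√k.
CV = 0.82, hence k = 1/CV² = 1.49.
Then β = k/mean = 1.49/18.7 = 0.0795.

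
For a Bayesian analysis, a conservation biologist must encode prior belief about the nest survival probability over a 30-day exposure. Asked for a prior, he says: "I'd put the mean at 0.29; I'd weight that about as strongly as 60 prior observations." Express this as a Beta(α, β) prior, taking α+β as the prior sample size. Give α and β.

α = 17.4, β = 42.6

Under the effective-sample-size interpretation, Beta(α, β) has prior mean α/(α+β) and prior sample size α+β.
So α+β = 60 and α/(α+β) = 0.29, giving α = 0.29·60 = 17.4 and β = 60 − 17.4 = 42.6.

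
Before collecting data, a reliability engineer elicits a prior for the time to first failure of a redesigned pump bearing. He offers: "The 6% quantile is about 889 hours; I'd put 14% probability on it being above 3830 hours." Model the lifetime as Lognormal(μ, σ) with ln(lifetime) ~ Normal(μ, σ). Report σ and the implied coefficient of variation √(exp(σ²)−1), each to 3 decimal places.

If T ~ Lognormal(μ,σ) then ln T ~ Normal(μ,σ), so the p-quantile of ln T is μ + z_p·σ.
ln(889) = 6.79 and ln(3830) = 8.251; z_{0.06} = -1.555, z_{0.86} = 1.08.
σ = (8.251 − 6.79)/(1.08 − (-1.555)) = 0.554.
μ = 6.79 − (-1.555)·0.554 = 7.652.
CV = √(exp(σ²)−1) = √(exp(0.3072)−1) = 0.600.

σ ≈ 0.554, CV ≈ 0.600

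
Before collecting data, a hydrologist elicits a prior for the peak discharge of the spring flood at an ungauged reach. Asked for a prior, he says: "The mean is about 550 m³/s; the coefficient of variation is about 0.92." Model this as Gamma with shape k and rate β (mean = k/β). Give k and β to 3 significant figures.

For Gamma(k, rate β): mean = k/β, variance = k/β², so CV = 1/√k.
CV = 0.92, hence k = 1/CV² = 1.18.
Then β = k/mean = 1.18/550 = 0.00215.

k ≈ 1.18, β ≈ 0.00215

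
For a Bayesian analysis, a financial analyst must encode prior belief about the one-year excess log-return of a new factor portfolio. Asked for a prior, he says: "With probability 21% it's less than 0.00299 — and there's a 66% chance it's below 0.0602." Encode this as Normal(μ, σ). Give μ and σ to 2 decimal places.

μ = 0.04, σ = 0.05

For Normal(μ,σ), the p-quantile is μ + z_p·σ. Here z_{0.21} = -0.8064, z_{0.66} = 0.4125.
So 0.00299 = μ − 0.8064σ and 0.0602 = μ + 0.4125σ.
Subtracting: σ = (0.0602 − 0.00299)/(0.4125 − (-0.8064)) = 0.05.
Then μ = 0.00299 − (-0.8064)·0.05 = 0.04.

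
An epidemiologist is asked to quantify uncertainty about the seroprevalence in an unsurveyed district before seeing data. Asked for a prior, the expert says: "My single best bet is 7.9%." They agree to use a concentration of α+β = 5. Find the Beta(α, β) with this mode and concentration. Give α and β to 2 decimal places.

For α,β > 1 the Beta mode is (α−1)/(α+β−2). With α+β = 5, the mode is (α−1)/3.
Set (α−1)/3 = 0.079 → α = 1 + 0.079·3 = 1.24.
β = 5 − α = 3.76.

α = 1.24, β = 3.76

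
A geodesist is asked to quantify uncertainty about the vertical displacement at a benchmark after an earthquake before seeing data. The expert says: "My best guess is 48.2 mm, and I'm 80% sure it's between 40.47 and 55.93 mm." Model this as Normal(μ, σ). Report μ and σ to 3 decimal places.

A symmetric 80% interval runs μ ± z·σ with z = 1.282.
Half-width = 7.73, so σ = 7.73/1.282 = 6.032.
μ is the stated best guess, 48.200.

μ = 48.200, σ = 6.032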